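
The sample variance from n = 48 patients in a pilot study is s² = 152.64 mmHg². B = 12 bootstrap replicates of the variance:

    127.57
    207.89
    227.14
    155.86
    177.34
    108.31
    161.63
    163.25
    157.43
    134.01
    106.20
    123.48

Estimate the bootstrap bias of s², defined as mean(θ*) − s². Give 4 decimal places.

bias = +1.5358

mean(θ*) = (127.57 + 207.89 + 227.14 + 155.86 + 177.34 + 108.31 + 161.63 + 163.25 + 157.43 + 134.01 + 106.20 + 123.48) / 12 = 154.17583
bias = 154.17583 − 152.64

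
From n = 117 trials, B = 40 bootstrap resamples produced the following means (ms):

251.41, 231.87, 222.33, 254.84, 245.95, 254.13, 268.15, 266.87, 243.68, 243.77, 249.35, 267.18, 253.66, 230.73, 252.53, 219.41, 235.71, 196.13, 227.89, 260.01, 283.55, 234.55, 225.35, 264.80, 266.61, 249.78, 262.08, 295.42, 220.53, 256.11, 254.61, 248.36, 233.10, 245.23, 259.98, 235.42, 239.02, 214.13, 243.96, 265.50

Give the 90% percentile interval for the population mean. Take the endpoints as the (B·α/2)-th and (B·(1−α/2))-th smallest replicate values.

Sorted replicates: 196.13, 214.13, 219.41, 220.53, 222.33, 225.35, 227.89, 230.73, 231.87, 233.10, 234.55, 235.42, 235.71, 239.02, 243.68, 243.77, 243.96, 245.23, 245.95, 248.36, 249.35, 249.78, 251.41, 252.53, 253.66, 254.13, 254.61, 254.84, 256.11, 259.98, 260.01, 262.08, 264.80, 265.50, 266.61, 266.87, 267.18, 268.15, 283.55, 295.42
α = 0.10; lower rank = 40 × 0.050 = 2; upper rank = 40 × 0.950 = 38.
The 2nd smallest replicate is 214.13; the 38th is 268.15.

(214.13, 268.15)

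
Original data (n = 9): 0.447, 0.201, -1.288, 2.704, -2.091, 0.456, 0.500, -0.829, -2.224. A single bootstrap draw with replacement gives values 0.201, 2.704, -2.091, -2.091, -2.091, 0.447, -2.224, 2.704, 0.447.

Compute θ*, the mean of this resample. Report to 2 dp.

Mean = (0.201 + 2.704 + (-2.091) + (-2.091) + (-2.091) + 0.447 + (-2.224) + 2.704 + 0.447) / 9 = -1.9940 / 9 = -0.22

θ* = -0.22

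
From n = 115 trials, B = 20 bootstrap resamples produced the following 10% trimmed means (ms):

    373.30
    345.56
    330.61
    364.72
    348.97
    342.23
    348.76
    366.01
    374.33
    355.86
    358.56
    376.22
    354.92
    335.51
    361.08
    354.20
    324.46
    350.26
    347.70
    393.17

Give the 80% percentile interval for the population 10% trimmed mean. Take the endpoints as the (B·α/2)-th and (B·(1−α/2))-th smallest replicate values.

(330.61, 374.33)

Sorted replicates: 324.46, 330.61, 335.51, 342.23, 345.56, 347.70, 348.76, 348.97, 350.26, 354.20, 354.92, 355.86, 358.56, 361.08, 364.72, 366.01, 373.30, 374.33, 376.22, 393.17
α = 0.20; lower rank = 20 × 0.100 = 2; upper rank = 20 × 0.900 = 18.
The 2nd smallest replicate is 330.61; the 18th is 374.33.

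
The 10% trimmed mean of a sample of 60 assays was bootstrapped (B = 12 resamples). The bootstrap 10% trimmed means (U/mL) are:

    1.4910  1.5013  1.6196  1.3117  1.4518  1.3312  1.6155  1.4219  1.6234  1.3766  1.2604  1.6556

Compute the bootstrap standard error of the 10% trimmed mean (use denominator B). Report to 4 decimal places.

SE* = 0.1299

Bootstrap SE is the standard deviation of the 12 replicate 10% trimmed means.
Mean of replicates: (1.4910 + 1.5013 + 1.6196 + 1.3117 + 1.4518 + 1.3312 + 1.6155 + 1.4219 + 1.6234 + 1.3766 + 1.2604 + 1.6556) / 12 = 17.66000 / 12 = 1.47167
Sum of squared deviations: (+0.01933)² + (+0.02963)² + (+0.14793)² + (−0.15997)² + (−0.01987)² + (−0.14047)² + (+0.14383)² + (−0.04977)² + (+0.15173)² + (−0.09507)² + (−0.21127)² + (+0.18393)² = 0.20254
Variance = 0.20254 / 12 = 0.01688
SE* = √0.01688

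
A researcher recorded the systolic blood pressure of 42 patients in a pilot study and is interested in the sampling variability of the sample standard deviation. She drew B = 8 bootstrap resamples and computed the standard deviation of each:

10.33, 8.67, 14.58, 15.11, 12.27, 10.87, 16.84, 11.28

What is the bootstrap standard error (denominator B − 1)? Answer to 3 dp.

SE* = 2.766

Bootstrap SE is the standard deviation of the 8 replicate standard deviations.
Mean of replicates: (10.33 + 8.67 + 14.58 + 15.11 + 12.27 + 10.87 + 16.84 + 11.28) / 8 = 99.9500 / 8 = 12.4938
Sum of squared deviations: (−2.1638)² + (−3.8238)² + (+2.0862)² + (+2.6162)² + (−0.2238)² + (−1.6238)² + (+4.3462)² + (−1.2138)² = 53.5498
Variance = 53.5498 / 7 = 7.6500
SE* = √7.6500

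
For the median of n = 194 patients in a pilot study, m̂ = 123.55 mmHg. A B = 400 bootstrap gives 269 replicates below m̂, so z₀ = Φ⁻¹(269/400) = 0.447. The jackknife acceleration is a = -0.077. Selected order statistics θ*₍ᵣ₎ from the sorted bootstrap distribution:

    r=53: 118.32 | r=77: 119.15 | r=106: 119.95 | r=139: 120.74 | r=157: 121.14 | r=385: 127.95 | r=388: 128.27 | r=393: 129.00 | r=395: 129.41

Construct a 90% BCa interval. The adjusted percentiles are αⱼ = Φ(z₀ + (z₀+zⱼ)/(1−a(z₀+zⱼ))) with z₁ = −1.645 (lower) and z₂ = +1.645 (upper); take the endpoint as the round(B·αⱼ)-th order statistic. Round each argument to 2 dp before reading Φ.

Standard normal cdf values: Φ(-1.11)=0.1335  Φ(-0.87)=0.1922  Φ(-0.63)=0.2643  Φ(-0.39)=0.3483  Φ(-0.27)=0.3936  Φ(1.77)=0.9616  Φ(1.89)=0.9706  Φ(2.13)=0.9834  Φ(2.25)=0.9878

(119.15, 129.41)

Lower: z₀ + z₁ = 0.447 + (-1.645) = -1.198; 1 − a(z₀+z₁) = 1 − (-0.077)(-1.198) = 0.9078; argument = 0.447 + (-1.198)/0.9078 = -0.8727 → -0.87.
α₁ = Φ(-0.87) = 0.1922; rank = round(400 × 0.1922) = 77; θ*₍77₎ = 119.15.
Upper: z₀ + z₂ = 2.092; 1 − a(z₀+z₂) = 1.1611; argument = 2.2488 → 2.25; α₂ = 0.9878; rank = 395; θ*₍395₎ = 129.41.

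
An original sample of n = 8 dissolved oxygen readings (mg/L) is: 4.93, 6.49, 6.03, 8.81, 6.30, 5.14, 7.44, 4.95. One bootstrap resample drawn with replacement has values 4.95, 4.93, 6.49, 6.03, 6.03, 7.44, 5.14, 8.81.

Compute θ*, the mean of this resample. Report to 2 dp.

θ* = 6.23

Mean = (4.95 + 4.93 + 6.49 + 6.03 + 6.03 + 7.44 + 5.14 + 8.81) / 8 = 49.820 / 8 = 6.23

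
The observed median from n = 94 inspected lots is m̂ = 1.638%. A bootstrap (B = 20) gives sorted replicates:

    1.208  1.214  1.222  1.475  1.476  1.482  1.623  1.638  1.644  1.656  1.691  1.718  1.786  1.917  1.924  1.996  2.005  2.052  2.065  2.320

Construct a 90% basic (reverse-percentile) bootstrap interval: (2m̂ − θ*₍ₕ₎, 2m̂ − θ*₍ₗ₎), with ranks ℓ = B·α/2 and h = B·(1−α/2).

(1.211, 2.068)

Percentile endpoints at ranks 1 and 19: θ*₍1₎ = 1.208, θ*₍19₎ = 2.065.
Basic interval reflects these around m̂:
  lower = 2 × 1.638 − 2.065 = 1.211
  upper = 2 × 1.638 − 1.208 = 2.068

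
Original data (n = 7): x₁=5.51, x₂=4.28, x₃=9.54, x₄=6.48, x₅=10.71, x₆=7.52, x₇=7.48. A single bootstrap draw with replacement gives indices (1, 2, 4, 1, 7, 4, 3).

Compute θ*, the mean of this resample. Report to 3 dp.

Resample values: 5.51, 4.28, 6.48, 5.51, 7.48, 6.48, 9.54.
Mean = (5.51 + 4.28 + 6.48 + 5.51 + 7.48 + 6.48 + 9.54) / 7 = 45.280 / 7 = 6.469

θ* = 6.469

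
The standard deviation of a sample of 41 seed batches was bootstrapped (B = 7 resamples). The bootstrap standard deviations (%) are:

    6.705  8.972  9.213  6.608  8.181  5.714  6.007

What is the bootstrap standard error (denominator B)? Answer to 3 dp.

SE* = 1.322

Bootstrap SE is the standard deviation of the 7 replicate standard deviations.
Mean of replicates: (6.705 + 8.972 + 9.213 + 6.608 + 8.181 + 5.714 + 6.007) / 7 = 51.4000 / 7 = 7.3429
Sum of squared deviations: (−0.6379)² + (+1.6291)² + (+1.8701)² + (−0.7349)² + (+0.8381)² + (−1.6289)² + (−1.3359)² = 12.2386
Variance = 12.2386 / 7 = 1.7484
SE* = √1.7484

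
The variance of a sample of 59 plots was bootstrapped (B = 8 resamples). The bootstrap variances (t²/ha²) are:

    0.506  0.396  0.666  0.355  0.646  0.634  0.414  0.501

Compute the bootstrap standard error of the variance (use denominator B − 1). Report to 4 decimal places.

Bootstrap SE is the standard deviation of the 8 replicate variances.
Mean of replicates: (0.506 + 0.396 + 0.666 + 0.355 + 0.646 + 0.634 + 0.414 + 0.501) / 8 = 4.11800 / 8 = 0.51475
Sum of squared deviations: (−0.00875)² + (−0.11875)² + (+0.15125)² + (−0.15975)² + (+0.13125)² + (+0.11925)² + (−0.10075)² + (−0.01375)² = 0.10436
Variance = 0.10436 / 7 = 0.01491
SE* = √0.01491

SE* = 0.1221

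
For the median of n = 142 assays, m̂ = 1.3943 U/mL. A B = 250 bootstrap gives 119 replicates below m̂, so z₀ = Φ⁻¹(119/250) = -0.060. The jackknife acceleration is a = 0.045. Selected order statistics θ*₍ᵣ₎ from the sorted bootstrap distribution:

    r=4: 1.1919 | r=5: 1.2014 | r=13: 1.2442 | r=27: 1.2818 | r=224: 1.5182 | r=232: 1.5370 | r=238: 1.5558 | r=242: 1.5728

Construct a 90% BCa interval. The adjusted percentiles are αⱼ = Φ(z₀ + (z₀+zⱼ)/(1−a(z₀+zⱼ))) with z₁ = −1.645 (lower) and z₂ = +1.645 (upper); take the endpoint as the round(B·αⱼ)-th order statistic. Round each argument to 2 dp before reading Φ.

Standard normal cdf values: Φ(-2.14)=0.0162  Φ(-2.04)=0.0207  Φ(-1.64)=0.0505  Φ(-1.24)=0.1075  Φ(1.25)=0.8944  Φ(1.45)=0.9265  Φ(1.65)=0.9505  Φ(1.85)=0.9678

(1.2442, 1.5558)

Lower: z₀ + z₁ = -0.060 + (-1.645) = -1.705; 1 − a(z₀+z₁) = 1 − (0.045)(-1.705) = 1.0767; argument = -0.060 + (-1.705)/1.0767 = -1.6435 → -1.64.
α₁ = Φ(-1.64) = 0.0505; rank = round(250 × 0.0505) = 13; θ*₍13₎ = 1.2442.
Upper: z₀ + z₂ = 1.585; 1 − a(z₀+z₂) = 0.9287; argument = 1.6467 → 1.65; α₂ = 0.9505; rank = 238; θ*₍238₎ = 1.5558.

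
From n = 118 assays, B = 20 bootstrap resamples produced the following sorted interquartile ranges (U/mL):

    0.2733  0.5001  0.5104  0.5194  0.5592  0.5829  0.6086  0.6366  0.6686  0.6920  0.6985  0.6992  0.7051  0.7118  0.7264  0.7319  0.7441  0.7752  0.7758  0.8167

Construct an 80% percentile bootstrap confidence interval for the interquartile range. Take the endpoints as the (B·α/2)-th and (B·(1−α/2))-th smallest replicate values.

(0.5001, 0.7752)

α = 0.20; lower rank = 20 × 0.100 = 2; upper rank = 20 × 0.900 = 18.
The 2nd smallest replicate is 0.5001; the 18th is 0.7752.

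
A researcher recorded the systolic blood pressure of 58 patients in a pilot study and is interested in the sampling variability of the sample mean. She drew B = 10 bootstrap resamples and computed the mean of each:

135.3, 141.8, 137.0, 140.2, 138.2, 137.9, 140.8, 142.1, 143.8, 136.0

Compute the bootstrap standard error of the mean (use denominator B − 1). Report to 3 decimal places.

SE* = 2.843

Bootstrap SE is the standard deviation of the 10 replicate means.
Mean of replicates: (135.3 + 141.8 + 137.0 + 140.2 + 138.2 + 137.9 + 140.8 + 142.1 + 143.8 + 136.0) / 10 = 1393.1000 / 10 = 139.3100
Sum of squared deviations: (−4.0100)² + (+2.4900)² + (−2.3100)² + (+0.8900)² + (−1.1100)² + (−1.4100)² + (+1.4900)² + (+2.7900)² + (+4.4900)² + (−3.3100)² = 72.7490
Variance = 72.7490 / 9 = 8.0832
SE* = √8.0832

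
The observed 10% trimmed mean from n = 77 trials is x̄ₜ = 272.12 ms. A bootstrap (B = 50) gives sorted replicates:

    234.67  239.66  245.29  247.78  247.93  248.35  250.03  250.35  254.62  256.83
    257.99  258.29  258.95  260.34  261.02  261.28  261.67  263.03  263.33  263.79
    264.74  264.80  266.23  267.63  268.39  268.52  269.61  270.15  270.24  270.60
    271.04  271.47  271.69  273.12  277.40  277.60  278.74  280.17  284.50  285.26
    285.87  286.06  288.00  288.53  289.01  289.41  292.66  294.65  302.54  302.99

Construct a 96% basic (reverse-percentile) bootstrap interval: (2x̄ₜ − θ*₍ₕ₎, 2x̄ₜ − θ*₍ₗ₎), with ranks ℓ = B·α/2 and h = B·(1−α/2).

(241.70, 309.57)

Percentile endpoints at ranks 1 and 49: θ*₍1₎ = 234.67, θ*₍49₎ = 302.54.
Basic interval reflects these around x̄ₜ:
  lower = 2 × 272.12 − 302.54 = 241.70
  upper = 2 × 272.12 − 234.67 = 309.57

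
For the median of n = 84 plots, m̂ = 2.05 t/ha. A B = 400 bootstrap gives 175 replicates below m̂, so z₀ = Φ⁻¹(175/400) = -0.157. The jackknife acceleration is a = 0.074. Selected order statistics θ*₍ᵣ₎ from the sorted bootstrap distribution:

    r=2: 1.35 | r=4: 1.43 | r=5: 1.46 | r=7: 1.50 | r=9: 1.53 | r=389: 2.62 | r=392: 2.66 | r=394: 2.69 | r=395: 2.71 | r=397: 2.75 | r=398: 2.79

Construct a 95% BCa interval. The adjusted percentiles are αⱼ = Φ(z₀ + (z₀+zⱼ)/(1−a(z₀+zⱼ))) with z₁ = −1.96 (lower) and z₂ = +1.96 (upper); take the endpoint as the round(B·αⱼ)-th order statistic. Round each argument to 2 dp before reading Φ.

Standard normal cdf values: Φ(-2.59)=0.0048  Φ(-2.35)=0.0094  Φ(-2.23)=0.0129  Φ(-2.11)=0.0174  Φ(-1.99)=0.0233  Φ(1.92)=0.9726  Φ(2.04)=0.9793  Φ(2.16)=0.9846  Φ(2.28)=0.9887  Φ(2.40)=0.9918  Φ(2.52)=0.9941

Lower: z₀ + z₁ = -0.157 + (-1.960) = -2.117; 1 − a(z₀+z₁) = 1 − (0.074)(-2.117) = 1.1567; argument = -0.157 + (-2.117)/1.1567 = -1.9873 → -1.99.
α₁ = Φ(-1.99) = 0.0233; rank = round(400 × 0.0233) = 9; θ*₍9₎ = 1.53.
Upper: z₀ + z₂ = 1.803; 1 − a(z₀+z₂) = 0.8666; argument = 1.9236 → 1.92; α₂ = 0.9726; rank = 389; θ*₍389₎ = 2.62.

(1.53, 2.62)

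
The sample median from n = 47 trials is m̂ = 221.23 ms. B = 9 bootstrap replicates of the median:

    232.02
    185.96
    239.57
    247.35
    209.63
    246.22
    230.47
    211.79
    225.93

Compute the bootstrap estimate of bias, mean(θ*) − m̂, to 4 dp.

bias = +4.2078

mean(θ*) = (232.02 + 185.96 + 239.57 + 247.35 + 209.63 + 246.22 + 230.47 + 211.79 + 225.93) / 9 = 225.43778
bias = 225.43778 − 221.23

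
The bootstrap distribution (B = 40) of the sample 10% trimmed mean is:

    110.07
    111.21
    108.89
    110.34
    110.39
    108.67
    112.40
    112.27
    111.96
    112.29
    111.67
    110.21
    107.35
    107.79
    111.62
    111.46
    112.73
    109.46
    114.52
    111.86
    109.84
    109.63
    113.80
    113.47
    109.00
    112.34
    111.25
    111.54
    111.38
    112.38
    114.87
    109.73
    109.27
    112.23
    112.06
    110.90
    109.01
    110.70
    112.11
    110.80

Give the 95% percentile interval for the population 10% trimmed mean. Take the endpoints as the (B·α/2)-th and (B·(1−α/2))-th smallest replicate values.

Sorted replicates: 107.35, 107.79, 108.67, 108.89, 109.00, 109.01, 109.27, 109.46, 109.63, 109.73, 109.84, 110.07, 110.21, 110.34, 110.39, 110.70, 110.80, 110.90, 111.21, 111.25, 111.38, 111.46, 111.54, 111.62, 111.67, 111.86, 111.96, 112.06, 112.11, 112.23, 112.27, 112.29, 112.34, 112.38, 112.40, 112.73, 113.47, 113.80, 114.52, 114.87
α = 0.05; lower rank = 40 × 0.025 = 1; upper rank = 40 × 0.975 = 39.
The 1st smallest replicate is 107.35; the 39th is 114.52.

(107.35, 114.52)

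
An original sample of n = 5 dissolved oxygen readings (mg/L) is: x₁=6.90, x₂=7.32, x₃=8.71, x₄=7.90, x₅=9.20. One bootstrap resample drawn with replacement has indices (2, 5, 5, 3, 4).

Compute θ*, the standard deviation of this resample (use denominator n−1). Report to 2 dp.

θ* = 0.83

Resample values: 7.32, 9.20, 9.20, 8.71, 7.90.
Mean = 8.4660; sum of squared deviations = 2.7707
s² = 2.7707 / 4 = 0.6927
s = √0.6927 = 0.83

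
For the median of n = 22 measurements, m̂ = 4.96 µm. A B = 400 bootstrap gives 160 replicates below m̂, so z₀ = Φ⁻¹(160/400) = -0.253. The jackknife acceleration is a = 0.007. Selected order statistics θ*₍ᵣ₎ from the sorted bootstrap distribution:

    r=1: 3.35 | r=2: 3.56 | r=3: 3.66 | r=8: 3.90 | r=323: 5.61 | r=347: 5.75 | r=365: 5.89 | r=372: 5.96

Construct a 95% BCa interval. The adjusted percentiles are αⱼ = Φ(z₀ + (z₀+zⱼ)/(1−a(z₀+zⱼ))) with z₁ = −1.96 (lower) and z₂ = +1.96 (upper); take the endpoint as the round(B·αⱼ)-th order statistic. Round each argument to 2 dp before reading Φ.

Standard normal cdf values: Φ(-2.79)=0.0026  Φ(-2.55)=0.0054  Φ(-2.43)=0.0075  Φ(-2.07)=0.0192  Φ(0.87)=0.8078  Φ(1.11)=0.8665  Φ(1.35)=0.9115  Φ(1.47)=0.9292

Lower: z₀ + z₁ = -0.253 + (-1.960) = -2.213; 1 − a(z₀+z₁) = 1 − (0.007)(-2.213) = 1.0155; argument = -0.253 + (-2.213)/1.0155 = -2.4322 → -2.43.
α₁ = Φ(-2.43) = 0.0075; rank = round(400 × 0.0075) = 3; θ*₍3₎ = 3.66.
Upper: z₀ + z₂ = 1.707; 1 − a(z₀+z₂) = 0.9881; argument = 1.4746 → 1.47; α₂ = 0.9292; rank = 372; θ*₍372₎ = 5.96.

(3.66, 5.96)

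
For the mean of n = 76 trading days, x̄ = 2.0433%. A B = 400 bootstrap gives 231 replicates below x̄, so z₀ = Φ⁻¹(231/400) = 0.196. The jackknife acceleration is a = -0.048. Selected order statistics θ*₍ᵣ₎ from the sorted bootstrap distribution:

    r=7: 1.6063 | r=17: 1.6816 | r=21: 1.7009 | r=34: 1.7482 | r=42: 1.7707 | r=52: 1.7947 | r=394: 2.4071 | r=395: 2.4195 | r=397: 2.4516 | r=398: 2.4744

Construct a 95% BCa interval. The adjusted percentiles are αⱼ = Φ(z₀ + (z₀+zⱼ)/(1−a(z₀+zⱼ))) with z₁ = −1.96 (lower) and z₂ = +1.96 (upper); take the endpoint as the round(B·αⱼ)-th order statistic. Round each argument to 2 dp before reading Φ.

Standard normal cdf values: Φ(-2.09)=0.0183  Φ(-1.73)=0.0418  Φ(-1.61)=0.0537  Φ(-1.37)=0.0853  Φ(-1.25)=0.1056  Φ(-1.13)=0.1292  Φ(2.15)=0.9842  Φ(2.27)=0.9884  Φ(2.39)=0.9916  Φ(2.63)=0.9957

Lower: z₀ + z₁ = 0.196 + (-1.960) = -1.764; 1 − a(z₀+z₁) = 1 − (-0.048)(-1.764) = 0.9153; argument = 0.196 + (-1.764)/0.9153 = -1.7312 → -1.73.
α₁ = Φ(-1.73) = 0.0418; rank = round(400 × 0.0418) = 17; θ*₍17₎ = 1.6816.
Upper: z₀ + z₂ = 2.156; 1 − a(z₀+z₂) = 1.1035; argument = 2.1498 → 2.15; α₂ = 0.9842; rank = 394; θ*₍394₎ = 2.4071.

(1.6816, 2.4071)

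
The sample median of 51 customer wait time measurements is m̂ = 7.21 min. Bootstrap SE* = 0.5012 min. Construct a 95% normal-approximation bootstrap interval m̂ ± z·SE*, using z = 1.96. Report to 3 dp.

Margin = 1.96 × 0.5012 = 0.9824
Interval: 7.21 ± 0.9824

(6.228, 8.192)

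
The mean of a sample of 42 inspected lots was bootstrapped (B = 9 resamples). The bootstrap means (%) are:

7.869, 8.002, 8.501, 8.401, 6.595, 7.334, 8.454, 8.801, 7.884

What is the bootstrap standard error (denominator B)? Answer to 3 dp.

SE* = 0.642

Bootstrap SE is the standard deviation of the 9 replicate means.
Mean of replicates: (7.869 + 8.002 + 8.501 + 8.401 + 6.595 + 7.334 + 8.454 + 8.801 + 7.884) / 9 = 71.8410 / 9 = 7.9823
Sum of squared deviations: (−0.1133)² + (+0.0197)² + (+0.5187)² + (+0.4187)² + (−1.3873)² + (−0.6483)² + (+0.4717)² + (+0.8187)² + (−0.0983)² = 3.7049
Variance = 3.7049 / 9 = 0.4117
SE* = √0.4117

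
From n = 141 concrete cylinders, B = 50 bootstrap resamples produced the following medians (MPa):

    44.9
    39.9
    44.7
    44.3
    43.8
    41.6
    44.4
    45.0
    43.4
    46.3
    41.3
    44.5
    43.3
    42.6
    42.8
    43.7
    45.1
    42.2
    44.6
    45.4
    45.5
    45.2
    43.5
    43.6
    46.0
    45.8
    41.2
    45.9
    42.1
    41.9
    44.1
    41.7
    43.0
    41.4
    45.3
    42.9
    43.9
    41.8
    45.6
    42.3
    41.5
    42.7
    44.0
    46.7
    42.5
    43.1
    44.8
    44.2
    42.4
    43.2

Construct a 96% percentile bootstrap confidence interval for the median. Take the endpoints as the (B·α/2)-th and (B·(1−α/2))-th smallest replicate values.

Sorted replicates: 39.9, 41.2, 41.3, 41.4, 41.5, 41.6, 41.7, 41.8, 41.9, 42.1, 42.2, 42.3, 42.4, 42.5, 42.6, 42.7, 42.8, 42.9, 43.0, 43.1, 43.2, 43.3, 43.4, 43.5, 43.6, 43.7, 43.8, 43.9, 44.0, 44.1, 44.2, 44.3, 44.4, 44.5, 44.6, 44.7, 44.8, 44.9, 45.0, 45.1, 45.2, 45.3, 45.4, 45.5, 45.6, 45.8, 45.9, 46.0, 46.3, 46.7
α = 0.04; lower rank = 50 × 0.020 = 1; upper rank = 50 × 0.980 = 49.
The 1st smallest replicate is 39.9; the 49th is 46.3.

(39.9, 46.3)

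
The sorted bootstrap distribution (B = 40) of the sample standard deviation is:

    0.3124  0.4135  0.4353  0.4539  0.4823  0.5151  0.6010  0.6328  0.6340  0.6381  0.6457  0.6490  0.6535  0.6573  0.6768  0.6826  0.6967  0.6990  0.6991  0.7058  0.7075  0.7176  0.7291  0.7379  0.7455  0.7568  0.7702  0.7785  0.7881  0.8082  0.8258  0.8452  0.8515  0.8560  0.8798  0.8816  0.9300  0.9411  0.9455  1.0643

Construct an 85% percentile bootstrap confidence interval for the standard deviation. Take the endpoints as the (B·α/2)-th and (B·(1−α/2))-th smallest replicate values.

(0.4353, 0.9300)

α = 0.15; lower rank = 40 × 0.075 = 3; upper rank = 40 × 0.925 = 37.
The 3rd smallest replicate is 0.4353; the 37th is 0.9300.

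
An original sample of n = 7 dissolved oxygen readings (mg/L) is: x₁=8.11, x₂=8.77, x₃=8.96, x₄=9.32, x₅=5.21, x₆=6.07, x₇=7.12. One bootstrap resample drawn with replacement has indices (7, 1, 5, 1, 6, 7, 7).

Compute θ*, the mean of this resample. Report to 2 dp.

θ* = 6.98

Resample values: 7.12, 8.11, 5.21, 8.11, 6.07, 7.12, 7.12.
Mean = (7.12 + 8.11 + 5.21 + 8.11 + 6.07 + 7.12 + 7.12) / 7 = 48.860 / 7 = 6.98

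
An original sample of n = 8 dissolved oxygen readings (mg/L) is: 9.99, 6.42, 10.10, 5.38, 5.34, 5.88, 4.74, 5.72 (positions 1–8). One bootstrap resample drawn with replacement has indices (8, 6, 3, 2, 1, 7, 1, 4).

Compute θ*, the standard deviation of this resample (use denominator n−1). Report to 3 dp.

Resample values: 5.72, 5.88, 10.10, 6.42, 9.99, 4.74, 9.99, 5.38.
Mean = 7.2775; sum of squared deviations = 37.8353
s² = 37.8353 / 7 = 5.4051
s = √5.4051 = 2.325

θ* = 2.325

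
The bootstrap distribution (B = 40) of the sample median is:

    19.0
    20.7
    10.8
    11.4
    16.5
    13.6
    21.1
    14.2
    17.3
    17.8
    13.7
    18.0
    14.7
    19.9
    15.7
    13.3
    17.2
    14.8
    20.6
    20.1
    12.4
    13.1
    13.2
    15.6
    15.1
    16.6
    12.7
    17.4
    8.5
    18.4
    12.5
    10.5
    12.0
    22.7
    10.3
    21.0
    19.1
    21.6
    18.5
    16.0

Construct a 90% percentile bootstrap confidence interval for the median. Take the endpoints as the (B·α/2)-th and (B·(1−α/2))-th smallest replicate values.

Sorted replicates: 8.5, 10.3, 10.5, 10.8, 11.4, 12.0, 12.4, 12.5, 12.7, 13.1, 13.2, 13.3, 13.6, 13.7, 14.2, 14.7, 14.8, 15.1, 15.6, 15.7, 16.0, 16.5, 16.6, 17.2, 17.3, 17.4, 17.8, 18.0, 18.4, 18.5, 19.0, 19.1, 19.9, 20.1, 20.6, 20.7, 21.0, 21.1, 21.6, 22.7
α = 0.10; lower rank = 40 × 0.050 = 2; upper rank = 40 × 0.950 = 38.
The 2nd smallest replicate is 10.3; the 38th is 21.1.

(10.3, 21.1)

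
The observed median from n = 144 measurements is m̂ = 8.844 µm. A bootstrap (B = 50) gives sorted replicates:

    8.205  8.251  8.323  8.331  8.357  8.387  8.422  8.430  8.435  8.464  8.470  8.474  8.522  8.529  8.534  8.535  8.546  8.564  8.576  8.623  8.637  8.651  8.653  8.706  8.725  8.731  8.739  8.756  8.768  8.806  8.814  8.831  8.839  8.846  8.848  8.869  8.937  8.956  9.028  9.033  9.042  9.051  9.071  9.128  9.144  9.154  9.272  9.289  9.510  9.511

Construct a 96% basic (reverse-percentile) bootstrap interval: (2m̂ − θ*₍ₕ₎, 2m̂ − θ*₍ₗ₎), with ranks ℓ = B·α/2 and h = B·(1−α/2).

Percentile endpoints at ranks 1 and 49: θ*₍1₎ = 8.205, θ*₍49₎ = 9.510.
Basic interval reflects these around m̂:
  lower = 2 × 8.844 − 9.510 = 8.178
  upper = 2 × 8.844 − 8.205 = 9.483

(8.178, 9.483)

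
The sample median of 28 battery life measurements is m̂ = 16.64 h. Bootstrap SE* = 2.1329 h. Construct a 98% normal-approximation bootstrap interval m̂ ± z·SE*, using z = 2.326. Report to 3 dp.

Margin = 2.326 × 2.1329 = 4.9611
Interval: 16.64 ± 4.9611

(11.679, 21.601)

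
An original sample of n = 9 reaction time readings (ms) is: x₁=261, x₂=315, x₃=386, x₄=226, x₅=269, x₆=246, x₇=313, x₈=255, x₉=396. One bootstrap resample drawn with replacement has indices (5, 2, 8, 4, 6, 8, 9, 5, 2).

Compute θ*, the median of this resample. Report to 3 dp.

Resample values: 269, 315, 255, 226, 246, 255, 396, 269, 315.
Sorted: 226, 246, 255, 255, 269, 269, 315, 315, 396
Median = middle value = 269.000

θ* = 269.000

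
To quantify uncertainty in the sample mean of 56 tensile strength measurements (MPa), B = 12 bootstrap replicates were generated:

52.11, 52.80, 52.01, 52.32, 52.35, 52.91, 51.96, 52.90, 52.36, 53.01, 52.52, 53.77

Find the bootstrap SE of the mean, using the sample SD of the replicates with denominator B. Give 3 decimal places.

Bootstrap SE is the standard deviation of the 12 replicate means.
Mean of replicates: (52.11 + 52.80 + 52.01 + 52.32 + 52.35 + 52.91 + 51.96 + 52.90 + 52.36 + 53.01 + 52.52 + 53.77) / 12 = 631.0200 / 12 = 52.5850
Sum of squared deviations: (−0.4750)² + (+0.2150)² + (−0.5750)² + (−0.2650)² + (−0.2350)² + (+0.3250)² + (−0.6250)² + (+0.3150)² + (−0.2250)² + (+0.4250)² + (−0.0650)² + (+1.1850)² = 2.9631
Variance = 2.9631 / 12 = 0.2469
SE* = √0.2469

SE* = 0.497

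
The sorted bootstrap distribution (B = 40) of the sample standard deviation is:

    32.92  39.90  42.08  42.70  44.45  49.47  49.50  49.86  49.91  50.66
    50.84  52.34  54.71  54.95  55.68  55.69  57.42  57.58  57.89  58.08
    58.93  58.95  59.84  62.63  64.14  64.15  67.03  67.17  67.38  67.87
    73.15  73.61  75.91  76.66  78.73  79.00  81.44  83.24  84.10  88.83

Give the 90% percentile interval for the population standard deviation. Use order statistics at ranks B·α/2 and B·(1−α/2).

α = 0.10; lower rank = 40 × 0.050 = 2; upper rank = 40 × 0.950 = 38.
The 2nd smallest replicate is 39.90; the 38th is 83.24.

(39.90, 83.24)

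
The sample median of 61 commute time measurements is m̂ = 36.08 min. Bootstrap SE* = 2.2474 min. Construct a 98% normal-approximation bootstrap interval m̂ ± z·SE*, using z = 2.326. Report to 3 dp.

(30.853, 41.307)

Margin = 2.326 × 2.2474 = 5.2275
Interval: 36.08 ± 5.2275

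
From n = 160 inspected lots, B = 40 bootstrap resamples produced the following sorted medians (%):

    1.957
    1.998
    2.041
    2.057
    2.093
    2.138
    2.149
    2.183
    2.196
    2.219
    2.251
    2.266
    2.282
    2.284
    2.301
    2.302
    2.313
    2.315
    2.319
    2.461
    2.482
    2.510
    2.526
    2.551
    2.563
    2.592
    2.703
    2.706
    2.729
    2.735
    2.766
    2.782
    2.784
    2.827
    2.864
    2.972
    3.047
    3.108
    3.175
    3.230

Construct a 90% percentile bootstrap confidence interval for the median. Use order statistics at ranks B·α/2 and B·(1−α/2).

(1.998, 3.108)

α = 0.10; lower rank = 40 × 0.050 = 2; upper rank = 40 × 0.950 = 38.
The 2nd smallest replicate is 1.998; the 38th is 3.108.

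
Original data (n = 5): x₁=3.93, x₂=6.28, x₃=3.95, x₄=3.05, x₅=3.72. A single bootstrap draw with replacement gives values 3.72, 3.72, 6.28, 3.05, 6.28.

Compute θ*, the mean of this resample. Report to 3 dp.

θ* = 4.610

Mean = (3.72 + 3.72 + 6.28 + 3.05 + 6.28) / 5 = 23.050 / 5 = 4.610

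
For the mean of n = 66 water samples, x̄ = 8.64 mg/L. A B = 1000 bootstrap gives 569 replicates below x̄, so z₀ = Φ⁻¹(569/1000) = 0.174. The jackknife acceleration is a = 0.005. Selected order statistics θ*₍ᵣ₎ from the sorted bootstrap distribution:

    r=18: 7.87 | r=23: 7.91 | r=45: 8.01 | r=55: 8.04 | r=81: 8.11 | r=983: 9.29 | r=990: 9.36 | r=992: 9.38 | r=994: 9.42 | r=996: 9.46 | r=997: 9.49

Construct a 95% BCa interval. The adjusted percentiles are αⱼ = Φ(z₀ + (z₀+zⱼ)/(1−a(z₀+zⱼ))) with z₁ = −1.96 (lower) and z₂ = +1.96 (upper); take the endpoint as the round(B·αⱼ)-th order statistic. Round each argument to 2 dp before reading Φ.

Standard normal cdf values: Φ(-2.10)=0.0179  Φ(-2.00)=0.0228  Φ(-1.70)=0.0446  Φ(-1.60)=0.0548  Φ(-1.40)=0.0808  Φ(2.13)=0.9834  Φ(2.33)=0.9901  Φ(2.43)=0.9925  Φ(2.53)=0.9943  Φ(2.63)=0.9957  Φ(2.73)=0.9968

(8.04, 9.36)

Lower: z₀ + z₁ = 0.174 + (-1.960) = -1.786; 1 − a(z₀+z₁) = 1 − (0.005)(-1.786) = 1.0089; argument = 0.174 + (-1.786)/1.0089 = -1.5962 → -1.60.
α₁ = Φ(-1.60) = 0.0548; rank = round(1000 × 0.0548) = 55; θ*₍55₎ = 8.04.
Upper: z₀ + z₂ = 2.134; 1 − a(z₀+z₂) = 0.9893; argument = 2.3310 → 2.33; α₂ = 0.9901; rank = 990; θ*₍990₎ = 9.36.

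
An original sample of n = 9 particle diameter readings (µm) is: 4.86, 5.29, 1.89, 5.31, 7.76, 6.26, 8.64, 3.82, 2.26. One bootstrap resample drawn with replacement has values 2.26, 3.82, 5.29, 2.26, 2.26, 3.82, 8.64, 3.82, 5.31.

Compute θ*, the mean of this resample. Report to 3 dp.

Mean = (2.26 + 3.82 + 5.29 + 2.26 + 2.26 + 3.82 + 8.64 + 3.82 + 5.31) / 9 = 37.480 / 9 = 4.164

θ* = 4.164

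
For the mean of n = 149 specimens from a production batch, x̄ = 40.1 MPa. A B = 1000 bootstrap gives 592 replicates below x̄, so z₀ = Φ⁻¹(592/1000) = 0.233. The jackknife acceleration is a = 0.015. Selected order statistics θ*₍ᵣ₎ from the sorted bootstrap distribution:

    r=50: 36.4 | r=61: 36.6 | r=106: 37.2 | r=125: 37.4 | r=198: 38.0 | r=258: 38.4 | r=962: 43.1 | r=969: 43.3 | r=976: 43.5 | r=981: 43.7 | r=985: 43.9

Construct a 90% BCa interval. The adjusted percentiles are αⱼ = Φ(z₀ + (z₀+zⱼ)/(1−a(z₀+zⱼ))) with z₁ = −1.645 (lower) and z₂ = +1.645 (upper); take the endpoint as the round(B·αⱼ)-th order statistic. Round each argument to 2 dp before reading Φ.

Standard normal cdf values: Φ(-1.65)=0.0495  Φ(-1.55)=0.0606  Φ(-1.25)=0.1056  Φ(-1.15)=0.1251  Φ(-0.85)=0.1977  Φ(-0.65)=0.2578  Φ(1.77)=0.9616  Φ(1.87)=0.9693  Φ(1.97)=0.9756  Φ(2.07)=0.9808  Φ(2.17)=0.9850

(37.4, 43.9)

Lower: z₀ + z₁ = 0.233 + (-1.645) = -1.412; 1 − a(z₀+z₁) = 1 − (0.015)(-1.412) = 1.0212; argument = 0.233 + (-1.412)/1.0212 = -1.1497 → -1.15.
α₁ = Φ(-1.15) = 0.1251; rank = round(1000 × 0.1251) = 125; θ*₍125₎ = 37.4.
Upper: z₀ + z₂ = 1.878; 1 − a(z₀+z₂) = 0.9718; argument = 2.1654 → 2.17; α₂ = 0.9850; rank = 985; θ*₍985₎ = 43.9.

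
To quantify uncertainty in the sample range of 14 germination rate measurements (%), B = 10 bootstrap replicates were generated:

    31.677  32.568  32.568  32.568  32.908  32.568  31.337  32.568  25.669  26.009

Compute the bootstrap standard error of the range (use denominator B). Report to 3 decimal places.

SE* = 2.642

Bootstrap SE is the standard deviation of the 10 replicate ranges.
Mean of replicates: (31.677 + 32.568 + 32.568 + 32.568 + 32.908 + 32.568 + 31.337 + 32.568 + 25.669 + 26.009) / 10 = 310.4400 / 10 = 31.0440
Sum of squared deviations: (+0.6330)² + (+1.5240)² + (+1.5240)² + (+1.5240)² + (+1.8640)² + (+1.5240)² + (+0.2930)² + (+1.5240)² + (−5.3750)² + (−5.0350)² = 69.8158
Variance = 69.8158 / 10 = 6.9816
SE* = √6.9816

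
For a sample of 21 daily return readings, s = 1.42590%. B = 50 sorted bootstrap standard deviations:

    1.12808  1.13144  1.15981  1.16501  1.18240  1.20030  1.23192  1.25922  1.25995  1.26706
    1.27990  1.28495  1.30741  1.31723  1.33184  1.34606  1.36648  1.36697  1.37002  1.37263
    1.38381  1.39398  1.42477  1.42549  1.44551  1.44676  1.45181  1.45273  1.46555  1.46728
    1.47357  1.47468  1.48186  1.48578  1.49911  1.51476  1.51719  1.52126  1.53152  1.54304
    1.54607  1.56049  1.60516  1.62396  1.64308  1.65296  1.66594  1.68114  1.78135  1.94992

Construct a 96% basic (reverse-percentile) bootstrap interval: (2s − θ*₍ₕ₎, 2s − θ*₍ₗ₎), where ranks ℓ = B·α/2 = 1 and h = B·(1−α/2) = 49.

Percentile endpoints at ranks 1 and 49: θ*₍1₎ = 1.12808, θ*₍49₎ = 1.78135.
Basic interval reflects these around s:
  lower = 2 × 1.42590 − 1.78135 = 1.07045
  upper = 2 × 1.42590 − 1.12808 = 1.72372

(1.07045, 1.72372)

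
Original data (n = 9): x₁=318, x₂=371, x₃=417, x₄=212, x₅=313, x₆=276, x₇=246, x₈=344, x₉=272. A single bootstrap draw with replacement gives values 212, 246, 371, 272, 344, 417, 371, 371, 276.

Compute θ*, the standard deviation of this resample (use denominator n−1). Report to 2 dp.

Mean = 320.0000; sum of squared deviations = 39168.0000
s² = 39168.0000 / 8 = 4896.0000
s = √4896.0000 = 69.97

θ* = 69.97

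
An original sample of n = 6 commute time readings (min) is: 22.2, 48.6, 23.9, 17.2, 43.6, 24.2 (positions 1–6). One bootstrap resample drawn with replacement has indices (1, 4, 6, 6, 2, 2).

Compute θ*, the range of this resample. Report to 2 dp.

θ* = 31.40

Resample values: 22.2, 17.2, 24.2, 24.2, 48.6, 48.6.
Range = 48.6 − 17.2 = 31.40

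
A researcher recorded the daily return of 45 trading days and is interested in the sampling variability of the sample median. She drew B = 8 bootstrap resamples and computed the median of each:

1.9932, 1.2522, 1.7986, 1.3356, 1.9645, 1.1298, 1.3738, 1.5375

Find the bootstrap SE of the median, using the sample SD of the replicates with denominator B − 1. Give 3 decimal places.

SE* = 0.332

Bootstrap SE is the standard deviation of the 8 replicate medians.
Mean of replicates: (1.9932 + 1.2522 + 1.7986 + 1.3356 + 1.9645 + 1.1298 + 1.3738 + 1.5375) / 8 = 12.38520 / 8 = 1.54815
Sum of squared deviations: (+0.44505)² + (−0.29595)² + (+0.25045)² + (−0.21255)² + (+0.41635)² + (−0.41835)² + (−0.17435)² + (−0.01065)² = 0.77243
Variance = 0.77243 / 7 = 0.11035
SE* = √0.11035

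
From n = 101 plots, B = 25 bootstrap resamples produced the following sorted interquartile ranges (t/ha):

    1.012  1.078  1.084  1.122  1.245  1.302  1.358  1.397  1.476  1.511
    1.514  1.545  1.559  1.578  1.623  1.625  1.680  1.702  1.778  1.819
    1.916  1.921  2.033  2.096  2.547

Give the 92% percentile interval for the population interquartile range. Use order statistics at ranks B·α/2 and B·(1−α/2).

(1.012, 2.096)

α = 0.08; lower rank = 25 × 0.040 = 1; upper rank = 25 × 0.960 = 24.
The 1st smallest replicate is 1.012; the 24th is 2.096.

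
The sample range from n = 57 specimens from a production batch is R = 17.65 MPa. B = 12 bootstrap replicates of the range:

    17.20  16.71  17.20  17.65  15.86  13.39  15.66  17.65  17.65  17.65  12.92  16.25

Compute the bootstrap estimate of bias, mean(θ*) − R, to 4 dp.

bias = −1.3342

mean(θ*) = (17.20 + 16.71 + 17.20 + 17.65 + 15.86 + 13.39 + 15.66 + 17.65 + 17.65 + 17.65 + 12.92 + 16.25) / 12 = 16.31583
bias = 16.31583 − 17.65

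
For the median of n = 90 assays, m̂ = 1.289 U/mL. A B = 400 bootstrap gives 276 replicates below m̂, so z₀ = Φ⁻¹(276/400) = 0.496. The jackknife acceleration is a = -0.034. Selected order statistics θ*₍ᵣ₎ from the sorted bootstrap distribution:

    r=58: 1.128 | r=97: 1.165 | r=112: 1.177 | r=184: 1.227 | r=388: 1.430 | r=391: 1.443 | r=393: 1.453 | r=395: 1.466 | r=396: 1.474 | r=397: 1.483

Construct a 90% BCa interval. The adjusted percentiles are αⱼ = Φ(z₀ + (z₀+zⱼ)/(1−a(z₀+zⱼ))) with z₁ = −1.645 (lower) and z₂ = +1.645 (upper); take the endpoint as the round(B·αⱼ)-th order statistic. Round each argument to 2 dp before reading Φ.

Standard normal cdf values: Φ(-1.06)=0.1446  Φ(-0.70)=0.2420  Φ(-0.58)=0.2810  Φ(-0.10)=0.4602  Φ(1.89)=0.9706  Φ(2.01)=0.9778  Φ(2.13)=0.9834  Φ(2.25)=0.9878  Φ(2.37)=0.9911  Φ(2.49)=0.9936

(1.165, 1.483)

Lower: z₀ + z₁ = 0.496 + (-1.645) = -1.149; 1 − a(z₀+z₁) = 1 − (-0.034)(-1.149) = 0.9609; argument = 0.496 + (-1.149)/0.9609 = -0.6997 → -0.70.
α₁ = Φ(-0.70) = 0.2420; rank = round(400 × 0.2420) = 97; θ*₍97₎ = 1.165.
Upper: z₀ + z₂ = 2.141; 1 − a(z₀+z₂) = 1.0728; argument = 2.4917 → 2.49; α₂ = 0.9936; rank = 397; θ*₍397₎ = 1.483.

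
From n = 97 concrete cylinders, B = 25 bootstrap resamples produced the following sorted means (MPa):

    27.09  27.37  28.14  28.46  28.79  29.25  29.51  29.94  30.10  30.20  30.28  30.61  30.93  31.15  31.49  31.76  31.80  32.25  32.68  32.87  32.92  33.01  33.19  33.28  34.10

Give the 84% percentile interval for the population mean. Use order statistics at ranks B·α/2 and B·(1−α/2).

(27.37, 33.19)

α = 0.16; lower rank = 25 × 0.080 = 2; upper rank = 25 × 0.920 = 23.
The 2nd smallest replicate is 27.37; the 23rd is 33.19.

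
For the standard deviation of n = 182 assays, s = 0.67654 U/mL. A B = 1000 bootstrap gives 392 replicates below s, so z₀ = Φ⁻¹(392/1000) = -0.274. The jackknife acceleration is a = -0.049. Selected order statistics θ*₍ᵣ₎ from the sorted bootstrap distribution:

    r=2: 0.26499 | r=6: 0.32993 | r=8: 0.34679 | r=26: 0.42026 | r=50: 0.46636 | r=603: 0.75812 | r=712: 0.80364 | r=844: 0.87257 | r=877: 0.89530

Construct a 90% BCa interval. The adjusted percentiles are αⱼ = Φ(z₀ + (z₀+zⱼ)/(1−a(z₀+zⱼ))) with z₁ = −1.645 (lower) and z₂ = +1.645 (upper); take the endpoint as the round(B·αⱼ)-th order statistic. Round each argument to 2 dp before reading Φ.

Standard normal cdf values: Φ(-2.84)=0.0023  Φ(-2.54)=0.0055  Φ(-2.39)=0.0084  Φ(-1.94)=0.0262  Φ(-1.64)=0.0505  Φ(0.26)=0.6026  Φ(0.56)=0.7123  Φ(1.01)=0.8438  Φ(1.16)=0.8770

(0.34679, 0.87257)

Lower: z₀ + z₁ = -0.274 + (-1.645) = -1.919; 1 − a(z₀+z₁) = 1 − (-0.049)(-1.919) = 0.9060; argument = -0.274 + (-1.919)/0.9060 = -2.3922 → -2.39.
α₁ = Φ(-2.39) = 0.0084; rank = round(1000 × 0.0084) = 8; θ*₍8₎ = 0.34679.
Upper: z₀ + z₂ = 1.371; 1 − a(z₀+z₂) = 1.0672; argument = 1.0107 → 1.01; α₂ = 0.8438; rank = 844; θ*₍844₎ = 0.87257.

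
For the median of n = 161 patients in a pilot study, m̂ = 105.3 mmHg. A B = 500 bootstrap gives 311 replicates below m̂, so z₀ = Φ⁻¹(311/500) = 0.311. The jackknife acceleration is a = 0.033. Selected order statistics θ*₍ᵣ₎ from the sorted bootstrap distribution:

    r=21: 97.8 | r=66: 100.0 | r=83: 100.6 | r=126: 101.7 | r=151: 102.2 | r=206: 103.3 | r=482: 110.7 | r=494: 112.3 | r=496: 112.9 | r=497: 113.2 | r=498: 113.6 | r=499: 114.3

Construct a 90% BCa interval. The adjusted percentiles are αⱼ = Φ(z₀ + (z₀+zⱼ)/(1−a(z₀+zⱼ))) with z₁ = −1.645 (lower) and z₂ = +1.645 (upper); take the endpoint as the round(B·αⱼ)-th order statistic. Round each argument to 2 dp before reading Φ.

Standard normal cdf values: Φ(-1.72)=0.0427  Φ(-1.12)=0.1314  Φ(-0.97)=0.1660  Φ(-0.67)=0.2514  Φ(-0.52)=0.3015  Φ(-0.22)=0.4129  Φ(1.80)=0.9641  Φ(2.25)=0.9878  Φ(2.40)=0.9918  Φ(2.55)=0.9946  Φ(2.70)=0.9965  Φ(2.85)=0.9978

Lower: z₀ + z₁ = 0.311 + (-1.645) = -1.334; 1 − a(z₀+z₁) = 1 − (0.033)(-1.334) = 1.0440; argument = 0.311 + (-1.334)/1.0440 = -0.9668 → -0.97.
α₁ = Φ(-0.97) = 0.1660; rank = round(500 × 0.1660) = 83; θ*₍83₎ = 100.6.
Upper: z₀ + z₂ = 1.956; 1 − a(z₀+z₂) = 0.9355; argument = 2.4020 → 2.40; α₂ = 0.9918; rank = 496; θ*₍496₎ = 112.9.

(100.6, 112.9)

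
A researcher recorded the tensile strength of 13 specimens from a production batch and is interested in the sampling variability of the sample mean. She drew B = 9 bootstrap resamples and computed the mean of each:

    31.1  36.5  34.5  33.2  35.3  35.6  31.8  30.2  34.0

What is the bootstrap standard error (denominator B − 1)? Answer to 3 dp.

Bootstrap SE is the standard deviation of the 9 replicate means.
Mean of replicates: (31.1 + 36.5 + 34.5 + 33.2 + 35.3 + 35.6 + 31.8 + 30.2 + 34.0) / 9 = 302.2000 / 9 = 33.5778
Sum of squared deviations: (−2.4778)² + (+2.9222)² + (+0.9222)² + (−0.3778)² + (+1.7222)² + (+2.0222)² + (−1.7778)² + (−3.3778)² + (+0.4222)² = 37.4756
Variance = 37.4756 / 8 = 4.6844
SE* = √4.6844

SE* = 2.164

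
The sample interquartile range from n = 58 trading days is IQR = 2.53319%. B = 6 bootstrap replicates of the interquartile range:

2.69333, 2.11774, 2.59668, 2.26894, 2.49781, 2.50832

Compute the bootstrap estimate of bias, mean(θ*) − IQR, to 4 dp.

bias = −0.0861

mean(θ*) = (2.69333 + 2.11774 + 2.59668 + 2.26894 + 2.49781 + 2.50832) / 6 = 2.447137
bias = 2.447137 − 2.53319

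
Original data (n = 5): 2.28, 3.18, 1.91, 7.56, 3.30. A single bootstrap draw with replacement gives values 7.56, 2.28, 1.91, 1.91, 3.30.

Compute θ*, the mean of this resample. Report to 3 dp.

θ* = 3.392

Mean = (7.56 + 2.28 + 1.91 + 1.91 + 3.30) / 5 = 16.960 / 5 = 3.392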